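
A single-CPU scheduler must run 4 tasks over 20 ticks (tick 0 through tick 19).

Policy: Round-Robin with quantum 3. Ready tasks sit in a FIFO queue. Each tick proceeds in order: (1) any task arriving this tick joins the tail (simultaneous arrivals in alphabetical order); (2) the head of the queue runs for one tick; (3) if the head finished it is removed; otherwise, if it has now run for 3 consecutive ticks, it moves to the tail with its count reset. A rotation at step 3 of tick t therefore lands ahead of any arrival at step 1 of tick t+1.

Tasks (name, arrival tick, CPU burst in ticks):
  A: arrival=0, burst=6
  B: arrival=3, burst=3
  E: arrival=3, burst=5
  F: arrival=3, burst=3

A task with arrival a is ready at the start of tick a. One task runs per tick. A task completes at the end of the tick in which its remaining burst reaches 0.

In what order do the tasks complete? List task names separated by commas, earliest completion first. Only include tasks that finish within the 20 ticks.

completion order = A, B, F, E

t=0: queue=[A] q_used=0 → run A
t=1: queue=[A] q_used=1 → run A
t=2: queue=[A] q_used=2 → run A
t=3: queue=[A,B,E,F] q_used=0 → run A
t=4: queue=[A,B,E,F] q_used=1 → run A
t=5: queue=[A,B,E,F] q_used=2 → run A
t=6: queue=[B,E,F] q_used=0 → run B
t=7: queue=[B,E,F] q_used=1 → run B
t=8: queue=[B,E,F] q_used=2 → run B
t=9: queue=[E,F] q_used=0 → run E
t=10: queue=[E,F] q_used=1 → run E
t=11: queue=[E,F] q_used=2 → run E
t=12: queue=[F,E] q_used=0 → run F
t=13: queue=[F,E] q_used=1 → run F
t=14: queue=[F,E] q_used=2 → run F
t=15: queue=[E] q_used=0 → run E
t=16: queue=[E] q_used=1 → run E
t=17: (idle)
t=18: (idle)
t=19: (idle)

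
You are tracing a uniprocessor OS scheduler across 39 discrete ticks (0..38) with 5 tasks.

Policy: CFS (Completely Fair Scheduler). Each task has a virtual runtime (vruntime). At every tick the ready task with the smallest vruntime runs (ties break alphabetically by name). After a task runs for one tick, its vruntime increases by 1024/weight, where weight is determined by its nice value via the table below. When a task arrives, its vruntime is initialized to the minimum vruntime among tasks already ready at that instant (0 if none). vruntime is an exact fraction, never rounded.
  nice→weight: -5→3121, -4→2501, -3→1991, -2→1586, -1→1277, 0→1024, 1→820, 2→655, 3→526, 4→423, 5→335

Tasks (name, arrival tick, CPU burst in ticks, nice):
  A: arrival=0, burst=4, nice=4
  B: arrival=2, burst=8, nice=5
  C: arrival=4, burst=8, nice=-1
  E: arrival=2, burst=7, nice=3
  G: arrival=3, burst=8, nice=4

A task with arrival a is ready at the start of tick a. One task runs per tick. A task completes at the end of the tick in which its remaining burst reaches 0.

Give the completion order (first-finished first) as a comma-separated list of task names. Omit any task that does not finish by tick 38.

completion order = A, C, E, G, B

t=0: vr[A=0] → run A
t=1: vr[A=1024/423] → run A
t=2: vr[A=2048/423 B=2048/423 E=2048/423] → run A
t=3: vr[A=1024/141 B=2048/423 E=2048/423 G=2048/423] → run B
t=4: vr[A=1024/141 B=1119232/141705 C=2048/423 E=2048/423 G=2048/423] → run C
t=5: vr[A=1024/141 B=1119232/141705 C=3048448/540171 E=2048/423 G=2048/423] → run E
t=6: vr[A=1024/141 B=1119232/141705 C=3048448/540171 E=755200/111249 G=2048/423] → run G
t=7: vr[A=1024/141 B=1119232/141705 C=3048448/540171 E=755200/111249 G=1024/141] → run C
t=8: vr[A=1024/141 B=1119232/141705 C=3481600/540171 E=755200/111249 G=1024/141] → run C
t=9: vr[A=1024/141 B=1119232/141705 C=3914752/540171 E=755200/111249 G=1024/141] → run E
t=10: vr[A=1024/141 B=1119232/141705 C=3914752/540171 E=971776/111249 G=1024/141] → run C
t=11: vr[A=1024/141 B=1119232/141705 C=4347904/540171 E=971776/111249 G=1024/141] → run A
t=12: vr[B=1119232/141705 C=4347904/540171 E=971776/111249 G=1024/141] → run G
t=13: vr[B=1119232/141705 C=4347904/540171 E=971776/111249 G=4096/423] → run B
t=14: vr[B=1552384/141705 C=4347904/540171 E=971776/111249 G=4096/423] → run C
t=15: vr[B=1552384/141705 C=4781056/540171 E=971776/111249 G=4096/423] → run E
t=16: vr[B=1552384/141705 C=4781056/540171 E=1188352/111249 G=4096/423] → run C
t=17: vr[B=1552384/141705 C=5214208/540171 E=1188352/111249 G=4096/423] → run C
t=18: vr[B=1552384/141705 C=5647360/540171 E=1188352/111249 G=4096/423] → run G
t=19: vr[B=1552384/141705 C=5647360/540171 E=1188352/111249 G=5120/423] → run C
t=20: vr[B=1552384/141705 E=1188352/111249 G=5120/423] → run E
t=21: vr[B=1552384/141705 E=1404928/111249 G=5120/423] → run B
t=22: vr[B=1985536/141705 E=1404928/111249 G=5120/423] → run G
t=23: vr[B=1985536/141705 E=1404928/111249 G=2048/141] → run E
t=24: vr[B=1985536/141705 E=1621504/111249 G=2048/141] → run B
t=25: vr[B=2418688/141705 E=1621504/111249 G=2048/141] → run G
t=26: vr[B=2418688/141705 E=1621504/111249 G=7168/423] → run E
t=27: vr[B=2418688/141705 E=1838080/111249 G=7168/423] → run E
t=28: vr[B=2418688/141705 G=7168/423] → run G
t=29: vr[B=2418688/141705 G=8192/423] → run B
t=30: vr[B=570368/28341 G=8192/423] → run G
t=31: vr[B=570368/28341 G=1024/47] → run B
t=32: vr[B=3284992/141705 G=1024/47] → run G
t=33: vr[B=3284992/141705] → run B
t=34: vr[B=3718144/141705] → run B
t=35: (idle)
t=36: (idle)
t=37: (idle)
t=38: (idle)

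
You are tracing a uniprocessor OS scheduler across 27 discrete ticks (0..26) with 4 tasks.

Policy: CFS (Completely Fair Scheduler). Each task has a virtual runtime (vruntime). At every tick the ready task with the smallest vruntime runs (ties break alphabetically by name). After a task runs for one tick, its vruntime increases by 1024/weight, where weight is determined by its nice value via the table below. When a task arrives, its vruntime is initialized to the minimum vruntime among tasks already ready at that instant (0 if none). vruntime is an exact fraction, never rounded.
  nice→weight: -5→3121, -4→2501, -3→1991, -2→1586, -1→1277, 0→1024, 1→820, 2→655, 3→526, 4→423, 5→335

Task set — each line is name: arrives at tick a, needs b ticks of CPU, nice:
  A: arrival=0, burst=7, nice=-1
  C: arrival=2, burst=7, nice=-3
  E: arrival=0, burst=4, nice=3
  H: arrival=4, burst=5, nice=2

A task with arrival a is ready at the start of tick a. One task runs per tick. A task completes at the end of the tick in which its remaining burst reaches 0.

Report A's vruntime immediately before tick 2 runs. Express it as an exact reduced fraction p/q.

t=0: vr[A=0 E=0] → run A
t=1: vr[A=1024/1277 E=0] → run E
t=2: vr[A=1024/1277 C=1024/1277 E=512/263] → run A
t=3: vr[A=2048/1277 C=1024/1277 E=512/263] → run C
t=4: vr[A=2048/1277 C=3346432/2542507 E=512/263 H=3346432/2542507] → run C
t=5: vr[A=2048/1277 C=4654080/2542507 E=512/263 H=3346432/2542507] → run H
t=6: vr[A=2048/1277 C=4654080/2542507 E=512/263 H=4795440128/1665342085] → run A
t=7: vr[A=3072/1277 C=4654080/2542507 E=512/263 H=4795440128/1665342085] → run C
t=8: vr[A=3072/1277 C=5961728/2542507 E=512/263 H=4795440128/1665342085] → run E
t=9: vr[A=3072/1277 C=5961728/2542507 E=1024/263 H=4795440128/1665342085] → run C
t=10: vr[A=3072/1277 C=7269376/2542507 E=1024/263 H=4795440128/1665342085] → run A
t=11: vr[A=4096/1277 C=7269376/2542507 E=1024/263 H=4795440128/1665342085] → run C
t=12: vr[A=4096/1277 C=8577024/2542507 E=1024/263 H=4795440128/1665342085] → run H
t=13: vr[A=4096/1277 C=8577024/2542507 E=1024/263 H=7398967296/1665342085] → run A
t=14: vr[A=5120/1277 C=8577024/2542507 E=1024/263 H=7398967296/1665342085] → run C
t=15: vr[A=5120/1277 C=9884672/2542507 E=1024/263 H=7398967296/1665342085] → run C
t=16: vr[A=5120/1277 E=1024/263 H=7398967296/1665342085] → run E
t=17: vr[A=5120/1277 E=1536/263 H=7398967296/1665342085] → run A
t=18: vr[A=6144/1277 E=1536/263 H=7398967296/1665342085] → run H
t=19: vr[A=6144/1277 E=1536/263 H=10002494464/1665342085] → run A
t=20: vr[E=1536/263 H=10002494464/1665342085] → run E
t=21: vr[H=10002494464/1665342085] → run H
t=22: vr[H=12606021632/1665342085] → run H
t=23: (idle)
t=24: (idle)
t=25: (idle)
t=26: (idle)

vruntime(A, start of tick 2) = 1024/1277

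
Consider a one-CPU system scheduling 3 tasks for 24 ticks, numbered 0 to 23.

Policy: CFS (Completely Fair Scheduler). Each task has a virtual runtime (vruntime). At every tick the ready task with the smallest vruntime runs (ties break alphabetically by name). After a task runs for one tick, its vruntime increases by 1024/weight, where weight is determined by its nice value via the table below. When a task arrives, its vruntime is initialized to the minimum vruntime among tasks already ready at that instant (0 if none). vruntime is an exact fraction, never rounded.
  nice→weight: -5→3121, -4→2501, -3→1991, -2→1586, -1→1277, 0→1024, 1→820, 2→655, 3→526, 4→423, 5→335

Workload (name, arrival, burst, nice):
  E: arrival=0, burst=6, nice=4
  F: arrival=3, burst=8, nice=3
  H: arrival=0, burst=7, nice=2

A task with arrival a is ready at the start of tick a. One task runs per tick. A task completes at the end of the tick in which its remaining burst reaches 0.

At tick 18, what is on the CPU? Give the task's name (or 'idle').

t=0: vr[E=0 H=0] → run E
t=1: vr[E=1024/423 H=0] → run H
t=2: vr[E=1024/423 H=1024/655] → run H
t=3: vr[E=1024/423 F=1024/423 H=2048/655] → run E
t=4: vr[E=2048/423 F=1024/423 H=2048/655] → run F
t=5: vr[E=2048/423 F=485888/111249 H=2048/655] → run H
t=6: vr[E=2048/423 F=485888/111249 H=3072/655] → run F
t=7: vr[E=2048/423 F=702464/111249 H=3072/655] → run H
t=8: vr[E=2048/423 F=702464/111249 H=4096/655] → run E
t=9: vr[E=1024/141 F=702464/111249 H=4096/655] → run H
t=10: vr[E=1024/141 F=702464/111249 H=1024/131] → run F
t=11: vr[E=1024/141 F=919040/111249 H=1024/131] → run E
t=12: vr[E=4096/423 F=919040/111249 H=1024/131] → run H
t=13: vr[E=4096/423 F=919040/111249 H=6144/655] → run F
t=14: vr[E=4096/423 F=1135616/111249 H=6144/655] → run H
t=15: vr[E=4096/423 F=1135616/111249] → run E
t=16: vr[E=5120/423 F=1135616/111249] → run F
t=17: vr[E=5120/423 F=1352192/111249] → run E
t=18: vr[F=1352192/111249] → run F
t=19: vr[F=1568768/111249] → run F
t=20: vr[F=1785344/111249] → run F
t=21: (idle)
t=22: (idle)
t=23: (idle)

running at tick 18 = F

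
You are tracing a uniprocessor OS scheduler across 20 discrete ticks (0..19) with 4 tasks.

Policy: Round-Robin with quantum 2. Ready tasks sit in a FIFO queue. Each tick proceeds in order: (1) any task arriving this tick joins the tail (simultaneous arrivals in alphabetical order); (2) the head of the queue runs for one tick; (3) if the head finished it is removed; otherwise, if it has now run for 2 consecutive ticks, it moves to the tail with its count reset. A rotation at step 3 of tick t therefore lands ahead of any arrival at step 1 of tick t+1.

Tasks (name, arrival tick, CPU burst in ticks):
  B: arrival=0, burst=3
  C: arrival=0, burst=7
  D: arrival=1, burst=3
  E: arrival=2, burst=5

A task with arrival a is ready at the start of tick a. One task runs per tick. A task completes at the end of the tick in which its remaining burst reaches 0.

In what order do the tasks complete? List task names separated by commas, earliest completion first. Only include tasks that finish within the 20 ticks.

completion order = B, D, E, C

t=0: queue=[B,C] q_used=0 → run B
t=1: queue=[B,C,D] q_used=1 → run B
t=2: queue=[C,D,B,E] q_used=0 → run C
t=3: queue=[C,D,B,E] q_used=1 → run C
t=4: queue=[D,B,E,C] q_used=0 → run D
t=5: queue=[D,B,E,C] q_used=1 → run D
t=6: queue=[B,E,C,D] q_used=0 → run B
t=7: queue=[E,C,D] q_used=0 → run E
t=8: queue=[E,C,D] q_used=1 → run E
t=9: queue=[C,D,E] q_used=0 → run C
t=10: queue=[C,D,E] q_used=1 → run C
t=11: queue=[D,E,C] q_used=0 → run D
t=12: queue=[E,C] q_used=0 → run E
t=13: queue=[E,C] q_used=1 → run E
t=14: queue=[C,E] q_used=0 → run C
t=15: queue=[C,E] q_used=1 → run C
t=16: queue=[E,C] q_used=0 → run E
t=17: queue=[C] q_used=0 → run C
t=18: (idle)
t=19: (idle)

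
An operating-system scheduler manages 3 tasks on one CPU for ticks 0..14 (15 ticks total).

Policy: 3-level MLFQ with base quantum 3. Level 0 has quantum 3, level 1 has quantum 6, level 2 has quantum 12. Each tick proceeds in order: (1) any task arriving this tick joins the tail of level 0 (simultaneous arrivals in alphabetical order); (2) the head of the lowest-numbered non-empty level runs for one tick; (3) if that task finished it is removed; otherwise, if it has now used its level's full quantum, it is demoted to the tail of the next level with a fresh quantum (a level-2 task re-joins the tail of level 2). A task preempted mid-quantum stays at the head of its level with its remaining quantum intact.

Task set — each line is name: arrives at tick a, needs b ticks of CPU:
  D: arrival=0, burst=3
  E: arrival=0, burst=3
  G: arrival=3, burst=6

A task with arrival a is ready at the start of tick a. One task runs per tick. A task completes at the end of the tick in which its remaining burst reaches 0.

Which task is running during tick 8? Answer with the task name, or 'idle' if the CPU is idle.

running at tick 8 = G

t=0: L0/L1/L2 = DE/-/- → run D
t=1: L0/L1/L2 = DE/-/- → run D
t=2: L0/L1/L2 = DE/-/- → run D
t=3: L0/L1/L2 = EG/-/- → run E
t=4: L0/L1/L2 = EG/-/- → run E
t=5: L0/L1/L2 = EG/-/- → run E
t=6: L0/L1/L2 = G/-/- → run G
t=7: L0/L1/L2 = G/-/- → run G
t=8: L0/L1/L2 = G/-/- → run G
t=9: L0/L1/L2 = -/G/- → run G
t=10: L0/L1/L2 = -/G/- → run G
t=11: L0/L1/L2 = -/G/- → run G
t=12: (idle)
t=13: (idle)
t=14: (idle)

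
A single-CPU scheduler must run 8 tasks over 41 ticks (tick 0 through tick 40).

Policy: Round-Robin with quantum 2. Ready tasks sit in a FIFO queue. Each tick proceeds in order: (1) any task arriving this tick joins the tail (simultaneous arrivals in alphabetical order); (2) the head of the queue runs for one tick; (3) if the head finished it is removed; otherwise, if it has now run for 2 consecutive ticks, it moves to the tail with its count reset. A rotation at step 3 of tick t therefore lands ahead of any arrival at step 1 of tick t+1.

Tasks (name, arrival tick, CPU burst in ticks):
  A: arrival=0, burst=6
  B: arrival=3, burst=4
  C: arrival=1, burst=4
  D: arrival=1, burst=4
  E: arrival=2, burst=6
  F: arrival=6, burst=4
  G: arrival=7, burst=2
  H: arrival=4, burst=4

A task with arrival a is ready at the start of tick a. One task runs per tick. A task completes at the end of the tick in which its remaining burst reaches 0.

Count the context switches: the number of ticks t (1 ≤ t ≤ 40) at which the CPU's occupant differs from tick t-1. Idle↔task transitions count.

context switches = 17

t=0: queue=[A] q_used=0 → run A
t=1: queue=[A,C,D] q_used=1 → run A
t=2: queue=[C,D,A,E] q_used=0 → run C
t=3: queue=[C,D,A,E,B] q_used=1 → run C
t=4: queue=[D,A,E,B,C,H] q_used=0 → run D
t=5: queue=[D,A,E,B,C,H] q_used=1 → run D
t=6: queue=[A,E,B,C,H,D,F] q_used=0 → run A
t=7: queue=[A,E,B,C,H,D,F,G] q_used=1 → run A
t=8: queue=[E,B,C,H,D,F,G,A] q_used=0 → run E
t=9: queue=[E,B,C,H,D,F,G,A] q_used=1 → run E
t=10: queue=[B,C,H,D,F,G,A,E] q_used=0 → run B
t=11: queue=[B,C,H,D,F,G,A,E] q_used=1 → run B
t=12: queue=[C,H,D,F,G,A,E,B] q_used=0 → run C
t=13: queue=[C,H,D,F,G,A,E,B] q_used=1 → run C
t=14: queue=[H,D,F,G,A,E,B] q_used=0 → run H
t=15: queue=[H,D,F,G,A,E,B] q_used=1 → run H
t=16: queue=[D,F,G,A,E,B,H] q_used=0 → run D
t=17: queue=[D,F,G,A,E,B,H] q_used=1 → run D
t=18: queue=[F,G,A,E,B,H] q_used=0 → run F
t=19: queue=[F,G,A,E,B,H] q_used=1 → run F
t=20: queue=[G,A,E,B,H,F] q_used=0 → run G
t=21: queue=[G,A,E,B,H,F] q_used=1 → run G
t=22: queue=[A,E,B,H,F] q_used=0 → run A
t=23: queue=[A,E,B,H,F] q_used=1 → run A
t=24: queue=[E,B,H,F] q_used=0 → run E
t=25: queue=[E,B,H,F] q_used=1 → run E
t=26: queue=[B,H,F,E] q_used=0 → run B
t=27: queue=[B,H,F,E] q_used=1 → run B
t=28: queue=[H,F,E] q_used=0 → run H
t=29: queue=[H,F,E] q_used=1 → run H
t=30: queue=[F,E] q_used=0 → run F
t=31: queue=[F,E] q_used=1 → run F
t=32: queue=[E] q_used=0 → run E
t=33: queue=[E] q_used=1 → run E
t=34: (idle)
t=35: (idle)
t=36: (idle)
t=37: (idle)
t=38: (idle)
t=39: (idle)
t=40: (idle)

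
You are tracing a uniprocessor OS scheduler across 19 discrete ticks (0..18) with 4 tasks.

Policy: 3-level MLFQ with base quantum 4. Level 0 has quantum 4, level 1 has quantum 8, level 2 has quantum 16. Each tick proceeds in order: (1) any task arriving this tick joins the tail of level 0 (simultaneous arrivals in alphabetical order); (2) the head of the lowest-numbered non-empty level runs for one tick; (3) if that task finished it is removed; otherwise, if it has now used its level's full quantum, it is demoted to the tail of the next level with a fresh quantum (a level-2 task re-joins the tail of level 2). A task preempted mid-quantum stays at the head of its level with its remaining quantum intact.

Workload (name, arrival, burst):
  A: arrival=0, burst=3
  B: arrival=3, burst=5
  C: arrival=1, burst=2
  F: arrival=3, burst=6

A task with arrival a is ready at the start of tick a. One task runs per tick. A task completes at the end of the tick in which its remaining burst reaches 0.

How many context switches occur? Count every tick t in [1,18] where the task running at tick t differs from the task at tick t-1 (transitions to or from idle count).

context switches = 6

t=0: L0/L1/L2 = A/-/- → run A
t=1: L0/L1/L2 = AC/-/- → run A
t=2: L0/L1/L2 = AC/-/- → run A
t=3: L0/L1/L2 = CBF/-/- → run C
t=4: L0/L1/L2 = CBF/-/- → run C
t=5: L0/L1/L2 = BF/-/- → run B
t=6: L0/L1/L2 = BF/-/- → run B
t=7: L0/L1/L2 = BF/-/- → run B
t=8: L0/L1/L2 = BF/-/- → run B
t=9: L0/L1/L2 = F/B/- → run F
t=10: L0/L1/L2 = F/B/- → run F
t=11: L0/L1/L2 = F/B/- → run F
t=12: L0/L1/L2 = F/B/- → run F
t=13: L0/L1/L2 = -/BF/- → run B
t=14: L0/L1/L2 = -/F/- → run F
t=15: L0/L1/L2 = -/F/- → run F
t=16: (idle)
t=17: (idle)
t=18: (idle)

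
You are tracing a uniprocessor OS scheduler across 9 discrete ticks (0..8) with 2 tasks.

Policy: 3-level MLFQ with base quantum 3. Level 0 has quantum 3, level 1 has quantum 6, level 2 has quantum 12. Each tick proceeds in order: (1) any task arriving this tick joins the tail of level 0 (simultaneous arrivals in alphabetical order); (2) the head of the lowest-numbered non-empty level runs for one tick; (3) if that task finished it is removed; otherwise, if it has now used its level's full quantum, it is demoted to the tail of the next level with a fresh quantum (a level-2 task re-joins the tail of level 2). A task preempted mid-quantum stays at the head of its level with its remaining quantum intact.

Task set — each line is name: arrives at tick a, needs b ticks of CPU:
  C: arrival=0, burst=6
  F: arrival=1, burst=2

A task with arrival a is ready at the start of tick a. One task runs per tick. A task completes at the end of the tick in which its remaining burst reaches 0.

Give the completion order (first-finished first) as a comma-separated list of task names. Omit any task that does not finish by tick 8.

t=0: L0/L1/L2 = C/-/- → run C
t=1: L0/L1/L2 = CF/-/- → run C
t=2: L0/L1/L2 = CF/-/- → run C
t=3: L0/L1/L2 = F/C/- → run F
t=4: L0/L1/L2 = F/C/- → run F
t=5: L0/L1/L2 = -/C/- → run C
t=6: L0/L1/L2 = -/C/- → run C
t=7: L0/L1/L2 = -/C/- → run C
t=8: (idle)

completion order = F, C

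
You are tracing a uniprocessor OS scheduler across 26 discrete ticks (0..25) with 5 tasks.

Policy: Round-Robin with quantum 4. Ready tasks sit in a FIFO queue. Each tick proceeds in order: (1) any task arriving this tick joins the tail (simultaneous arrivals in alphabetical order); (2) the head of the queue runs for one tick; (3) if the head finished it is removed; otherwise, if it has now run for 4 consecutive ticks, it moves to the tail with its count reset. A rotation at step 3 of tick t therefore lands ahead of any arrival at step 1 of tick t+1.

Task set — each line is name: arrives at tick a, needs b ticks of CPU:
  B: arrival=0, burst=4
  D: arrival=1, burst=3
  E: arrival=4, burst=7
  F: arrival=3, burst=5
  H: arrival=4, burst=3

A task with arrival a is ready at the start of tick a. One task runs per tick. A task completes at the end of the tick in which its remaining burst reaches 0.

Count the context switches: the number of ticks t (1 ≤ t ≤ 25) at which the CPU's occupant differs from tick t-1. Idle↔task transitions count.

t=0: queue=[B] q_used=0 → run B
t=1: queue=[B,D] q_used=1 → run B
t=2: queue=[B,D] q_used=2 → run B
t=3: queue=[B,D,F] q_used=3 → run B
t=4: queue=[D,F,E,H] q_used=0 → run D
t=5: queue=[D,F,E,H] q_used=1 → run D
t=6: queue=[D,F,E,H] q_used=2 → run D
t=7: queue=[F,E,H] q_used=0 → run F
t=8: queue=[F,E,H] q_used=1 → run F
t=9: queue=[F,E,H] q_used=2 → run F
t=10: queue=[F,E,H] q_used=3 → run F
t=11: queue=[E,H,F] q_used=0 → run E
t=12: queue=[E,H,F] q_used=1 → run E
t=13: queue=[E,H,F] q_used=2 → run E
t=14: queue=[E,H,F] q_used=3 → run E
t=15: queue=[H,F,E] q_used=0 → run H
t=16: queue=[H,F,E] q_used=1 → run H
t=17: queue=[H,F,E] q_used=2 → run H
t=18: queue=[F,E] q_used=0 → run F
t=19: queue=[E] q_used=0 → run E
t=20: queue=[E] q_used=1 → run E
t=21: queue=[E] q_used=2 → run E
t=22: (idle)
t=23: (idle)
t=24: (idle)
t=25: (idle)

context switches = 7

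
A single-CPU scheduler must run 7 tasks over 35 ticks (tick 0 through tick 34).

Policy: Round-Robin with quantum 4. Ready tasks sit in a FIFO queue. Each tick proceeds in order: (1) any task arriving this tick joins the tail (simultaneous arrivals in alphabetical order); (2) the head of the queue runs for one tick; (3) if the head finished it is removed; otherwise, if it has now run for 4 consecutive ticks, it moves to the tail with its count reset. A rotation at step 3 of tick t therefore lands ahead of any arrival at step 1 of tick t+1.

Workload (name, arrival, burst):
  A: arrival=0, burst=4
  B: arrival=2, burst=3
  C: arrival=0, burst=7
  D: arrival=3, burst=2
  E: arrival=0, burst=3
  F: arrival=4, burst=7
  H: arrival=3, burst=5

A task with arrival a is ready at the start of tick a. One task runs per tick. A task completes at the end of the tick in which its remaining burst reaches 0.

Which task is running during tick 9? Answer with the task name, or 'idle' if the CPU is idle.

running at tick 9 = E

t=0: queue=[A,C,E] q_used=0 → run A
t=1: queue=[A,C,E] q_used=1 → run A
t=2: queue=[A,C,E,B] q_used=2 → run A
t=3: queue=[A,C,E,B,D,H] q_used=3 → run A
t=4: queue=[C,E,B,D,H,F] q_used=0 → run C
t=5: queue=[C,E,B,D,H,F] q_used=1 → run C
t=6: queue=[C,E,B,D,H,F] q_used=2 → run C
t=7: queue=[C,E,B,D,H,F] q_used=3 → run C
t=8: queue=[E,B,D,H,F,C] q_used=0 → run E
t=9: queue=[E,B,D,H,F,C] q_used=1 → run E
t=10: queue=[E,B,D,H,F,C] q_used=2 → run E
t=11: queue=[B,D,H,F,C] q_used=0 → run B
t=12: queue=[B,D,H,F,C] q_used=1 → run B
t=13: queue=[B,D,H,F,C] q_used=2 → run B
t=14: queue=[D,H,F,C] q_used=0 → run D
t=15: queue=[D,H,F,C] q_used=1 → run D
t=16: queue=[H,F,C] q_used=0 → run H
t=17: queue=[H,F,C] q_used=1 → run H
t=18: queue=[H,F,C] q_used=2 → run H
t=19: queue=[H,F,C] q_used=3 → run H
t=20: queue=[F,C,H] q_used=0 → run F
t=21: queue=[F,C,H] q_used=1 → run F
t=22: queue=[F,C,H] q_used=2 → run F
t=23: queue=[F,C,H] q_used=3 → run F
t=24: queue=[C,H,F] q_used=0 → run C
t=25: queue=[C,H,F] q_used=1 → run C
t=26: queue=[C,H,F] q_used=2 → run C
t=27: queue=[H,F] q_used=0 → run H
t=28: queue=[F] q_used=0 → run F
t=29: queue=[F] q_used=1 → run F
t=30: queue=[F] q_used=2 → run F
t=31: (idle)
t=32: (idle)
t=33: (idle)
t=34: (idle)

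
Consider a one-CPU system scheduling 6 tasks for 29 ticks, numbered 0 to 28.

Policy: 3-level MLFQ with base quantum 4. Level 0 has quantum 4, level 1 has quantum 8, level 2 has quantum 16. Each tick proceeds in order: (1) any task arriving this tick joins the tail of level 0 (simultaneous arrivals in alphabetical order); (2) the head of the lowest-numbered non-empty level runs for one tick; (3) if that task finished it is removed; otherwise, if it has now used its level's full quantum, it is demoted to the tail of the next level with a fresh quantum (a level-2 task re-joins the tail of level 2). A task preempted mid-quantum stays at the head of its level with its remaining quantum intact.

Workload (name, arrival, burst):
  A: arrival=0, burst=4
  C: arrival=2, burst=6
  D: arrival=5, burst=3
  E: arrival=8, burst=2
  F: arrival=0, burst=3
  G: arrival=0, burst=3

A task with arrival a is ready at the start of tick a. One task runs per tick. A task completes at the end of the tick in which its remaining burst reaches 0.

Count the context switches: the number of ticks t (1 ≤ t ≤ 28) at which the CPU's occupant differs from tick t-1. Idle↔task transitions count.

t=0: L0/L1/L2 = AFG/-/- → run A
t=1: L0/L1/L2 = AFG/-/- → run A
t=2: L0/L1/L2 = AFGC/-/- → run A
t=3: L0/L1/L2 = AFGC/-/- → run A
t=4: L0/L1/L2 = FGC/-/- → run F
t=5: L0/L1/L2 = FGCD/-/- → run F
t=6: L0/L1/L2 = FGCD/-/- → run F
t=7: L0/L1/L2 = GCD/-/- → run G
t=8: L0/L1/L2 = GCDE/-/- → run G
t=9: L0/L1/L2 = GCDE/-/- → run G
t=10: L0/L1/L2 = CDE/-/- → run C
t=11: L0/L1/L2 = CDE/-/- → run C
t=12: L0/L1/L2 = CDE/-/- → run C
t=13: L0/L1/L2 = CDE/-/- → run C
t=14: L0/L1/L2 = DE/C/- → run D
t=15: L0/L1/L2 = DE/C/- → run D
t=16: L0/L1/L2 = DE/C/- → run D
t=17: L0/L1/L2 = E/C/- → run E
t=18: L0/L1/L2 = E/C/- → run E
t=19: L0/L1/L2 = -/C/- → run C
t=20: L0/L1/L2 = -/C/- → run C
t=21: (idle)
t=22: (idle)
t=23: (idle)
t=24: (idle)
t=25: (idle)
t=26: (idle)
t=27: (idle)
t=28: (idle)

context switches = 7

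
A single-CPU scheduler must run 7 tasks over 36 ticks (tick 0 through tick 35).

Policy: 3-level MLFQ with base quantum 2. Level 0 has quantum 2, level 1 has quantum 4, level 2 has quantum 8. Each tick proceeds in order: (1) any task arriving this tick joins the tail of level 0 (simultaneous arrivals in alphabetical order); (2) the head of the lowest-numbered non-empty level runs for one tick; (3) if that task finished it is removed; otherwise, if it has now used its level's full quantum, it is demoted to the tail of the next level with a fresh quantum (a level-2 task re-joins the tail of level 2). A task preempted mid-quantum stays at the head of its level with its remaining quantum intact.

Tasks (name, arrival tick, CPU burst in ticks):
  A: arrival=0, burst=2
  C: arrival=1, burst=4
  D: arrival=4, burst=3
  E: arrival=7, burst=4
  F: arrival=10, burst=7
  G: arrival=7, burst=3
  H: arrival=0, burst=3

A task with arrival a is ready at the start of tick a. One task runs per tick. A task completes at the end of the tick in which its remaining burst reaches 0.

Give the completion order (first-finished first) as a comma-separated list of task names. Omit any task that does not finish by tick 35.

completion order = A, H, C, D, E, G, F

t=0: L0/L1/L2 = AH/-/- → run A
t=1: L0/L1/L2 = AHC/-/- → run A
t=2: L0/L1/L2 = HC/-/- → run H
t=3: L0/L1/L2 = HC/-/- → run H
t=4: L0/L1/L2 = CD/H/- → run C
t=5: L0/L1/L2 = CD/H/- → run C
t=6: L0/L1/L2 = D/HC/- → run D
t=7: L0/L1/L2 = DEG/HC/- → run D
t=8: L0/L1/L2 = EG/HCD/- → run E
t=9: L0/L1/L2 = EG/HCD/- → run E
t=10: L0/L1/L2 = GF/HCDE/- → run G
t=11: L0/L1/L2 = GF/HCDE/- → run G
t=12: L0/L1/L2 = F/HCDEG/- → run F
t=13: L0/L1/L2 = F/HCDEG/- → run F
t=14: L0/L1/L2 = -/HCDEGF/- → run H
t=15: L0/L1/L2 = -/CDEGF/- → run C
t=16: L0/L1/L2 = -/CDEGF/- → run C
t=17: L0/L1/L2 = -/DEGF/- → run D
t=18: L0/L1/L2 = -/EGF/- → run E
t=19: L0/L1/L2 = -/EGF/- → run E
t=20: L0/L1/L2 = -/GF/- → run G
t=21: L0/L1/L2 = -/F/- → run F
t=22: L0/L1/L2 = -/F/- → run F
t=23: L0/L1/L2 = -/F/- → run F
t=24: L0/L1/L2 = -/F/- → run F
t=25: L0/L1/L2 = -/-/F → run F
t=26: (idle)
t=27: (idle)
t=28: (idle)
t=29: (idle)
t=30: (idle)
t=31: (idle)
t=32: (idle)
t=33: (idle)
t=34: (idle)
t=35: (idle)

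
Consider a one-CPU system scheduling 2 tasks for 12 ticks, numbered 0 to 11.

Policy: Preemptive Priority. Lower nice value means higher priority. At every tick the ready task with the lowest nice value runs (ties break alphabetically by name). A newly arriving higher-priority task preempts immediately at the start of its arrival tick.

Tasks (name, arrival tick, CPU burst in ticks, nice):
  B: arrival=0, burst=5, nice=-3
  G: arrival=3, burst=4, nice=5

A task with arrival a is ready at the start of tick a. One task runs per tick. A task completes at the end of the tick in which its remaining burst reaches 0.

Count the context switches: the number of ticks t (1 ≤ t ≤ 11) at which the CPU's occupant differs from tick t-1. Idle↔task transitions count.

t=0: ready={B} → run B
t=1: ready={B} → run B
t=2: ready={B} → run B
t=3: ready={B,G} → run B
t=4: ready={B,G} → run B
t=5: ready={G} → run G
t=6: ready={G} → run G
t=7: ready={G} → run G
t=8: ready={G} → run G
t=9: (idle)
t=10: (idle)
t=11: (idle)

context switches = 2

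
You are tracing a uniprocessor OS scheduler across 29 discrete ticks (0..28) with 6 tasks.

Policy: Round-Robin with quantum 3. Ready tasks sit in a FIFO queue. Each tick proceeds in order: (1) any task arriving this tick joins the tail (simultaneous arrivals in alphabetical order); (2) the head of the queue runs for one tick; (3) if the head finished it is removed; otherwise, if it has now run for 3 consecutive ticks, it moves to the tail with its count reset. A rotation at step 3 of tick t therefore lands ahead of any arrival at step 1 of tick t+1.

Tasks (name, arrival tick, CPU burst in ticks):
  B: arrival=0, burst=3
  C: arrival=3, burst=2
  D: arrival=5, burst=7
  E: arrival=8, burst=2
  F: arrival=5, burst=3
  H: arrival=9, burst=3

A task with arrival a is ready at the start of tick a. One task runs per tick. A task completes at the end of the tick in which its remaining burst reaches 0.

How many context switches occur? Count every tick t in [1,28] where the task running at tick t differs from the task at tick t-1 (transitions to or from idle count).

context switches = 8

t=0: queue=[B] q_used=0 → run B
t=1: queue=[B] q_used=1 → run B
t=2: queue=[B] q_used=2 → run B
t=3: queue=[C] q_used=0 → run C
t=4: queue=[C] q_used=1 → run C
t=5: queue=[D,F] q_used=0 → run D
t=6: queue=[D,F] q_used=1 → run D
t=7: queue=[D,F] q_used=2 → run D
t=8: queue=[F,D,E] q_used=0 → run F
t=9: queue=[F,D,E,H] q_used=1 → run F
t=10: queue=[F,D,E,H] q_used=2 → run F
t=11: queue=[D,E,H] q_used=0 → run D
t=12: queue=[D,E,H] q_used=1 → run D
t=13: queue=[D,E,H] q_used=2 → run D
t=14: queue=[E,H,D] q_used=0 → run E
t=15: queue=[E,H,D] q_used=1 → run E
t=16: queue=[H,D] q_used=0 → run H
t=17: queue=[H,D] q_used=1 → run H
t=18: queue=[H,D] q_used=2 → run H
t=19: queue=[D] q_used=0 → run D
t=20: (idle)
t=21: (idle)
t=22: (idle)
t=23: (idle)
t=24: (idle)
t=25: (idle)
t=26: (idle)
t=27: (idle)
t=28: (idle)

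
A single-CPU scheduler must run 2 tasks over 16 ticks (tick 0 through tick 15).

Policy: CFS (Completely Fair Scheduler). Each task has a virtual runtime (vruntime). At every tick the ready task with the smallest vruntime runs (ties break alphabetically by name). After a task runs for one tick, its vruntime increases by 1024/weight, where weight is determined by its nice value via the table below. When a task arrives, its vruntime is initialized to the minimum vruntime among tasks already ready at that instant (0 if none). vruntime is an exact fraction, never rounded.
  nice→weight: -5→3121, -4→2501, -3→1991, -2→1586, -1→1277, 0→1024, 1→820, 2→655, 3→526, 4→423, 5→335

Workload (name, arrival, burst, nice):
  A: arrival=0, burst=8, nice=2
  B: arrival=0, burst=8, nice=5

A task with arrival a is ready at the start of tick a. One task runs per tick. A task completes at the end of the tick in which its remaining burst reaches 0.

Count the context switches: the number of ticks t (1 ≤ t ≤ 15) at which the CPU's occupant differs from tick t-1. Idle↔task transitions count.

t=0: vr[A=0 B=0] → run A
t=1: vr[A=1024/655 B=0] → run B
t=2: vr[A=1024/655 B=1024/335] → run A
t=3: vr[A=2048/655 B=1024/335] → run B
t=4: vr[A=2048/655 B=2048/335] → run A
t=5: vr[A=3072/655 B=2048/335] → run A
t=6: vr[A=4096/655 B=2048/335] → run B
t=7: vr[A=4096/655 B=3072/335] → run A
t=8: vr[A=1024/131 B=3072/335] → run A
t=9: vr[A=6144/655 B=3072/335] → run B
t=10: vr[A=6144/655 B=4096/335] → run A
t=11: vr[A=7168/655 B=4096/335] → run A
t=12: vr[B=4096/335] → run B
t=13: vr[B=1024/67] → run B
t=14: vr[B=6144/335] → run B
t=15: vr[B=7168/335] → run B

context switches = 9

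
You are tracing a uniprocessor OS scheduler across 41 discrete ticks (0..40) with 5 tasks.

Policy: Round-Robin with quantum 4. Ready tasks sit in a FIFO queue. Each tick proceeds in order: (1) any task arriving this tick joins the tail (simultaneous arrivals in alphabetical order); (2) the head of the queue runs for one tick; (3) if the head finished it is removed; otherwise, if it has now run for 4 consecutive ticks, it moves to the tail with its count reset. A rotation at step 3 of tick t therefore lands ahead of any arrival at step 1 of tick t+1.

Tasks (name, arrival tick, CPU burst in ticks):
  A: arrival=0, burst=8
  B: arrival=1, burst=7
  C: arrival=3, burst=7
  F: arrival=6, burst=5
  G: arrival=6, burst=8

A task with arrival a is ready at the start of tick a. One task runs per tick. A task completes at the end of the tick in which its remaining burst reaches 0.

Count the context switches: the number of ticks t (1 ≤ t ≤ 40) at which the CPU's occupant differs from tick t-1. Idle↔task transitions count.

context switches = 10

t=0: queue=[A] q_used=0 → run A
t=1: queue=[A,B] q_used=1 → run A
t=2: queue=[A,B] q_used=2 → run A
t=3: queue=[A,B,C] q_used=3 → run A
t=4: queue=[B,C,A] q_used=0 → run B
t=5: queue=[B,C,A] q_used=1 → run B
t=6: queue=[B,C,A,F,G] q_used=2 → run B
t=7: queue=[B,C,A,F,G] q_used=3 → run B
t=8: queue=[C,A,F,G,B] q_used=0 → run C
t=9: queue=[C,A,F,G,B] q_used=1 → run C
t=10: queue=[C,A,F,G,B] q_used=2 → run C
t=11: queue=[C,A,F,G,B] q_used=3 → run C
t=12: queue=[A,F,G,B,C] q_used=0 → run A
t=13: queue=[A,F,G,B,C] q_used=1 → run A
t=14: queue=[A,F,G,B,C] q_used=2 → run A
t=15: queue=[A,F,G,B,C] q_used=3 → run A
t=16: queue=[F,G,B,C] q_used=0 → run F
t=17: queue=[F,G,B,C] q_used=1 → run F
t=18: queue=[F,G,B,C] q_used=2 → run F
t=19: queue=[F,G,B,C] q_used=3 → run F
t=20: queue=[G,B,C,F] q_used=0 → run G
t=21: queue=[G,B,C,F] q_used=1 → run G
t=22: queue=[G,B,C,F] q_used=2 → run G
t=23: queue=[G,B,C,F] q_used=3 → run G
t=24: queue=[B,C,F,G] q_used=0 → run B
t=25: queue=[B,C,F,G] q_used=1 → run B
t=26: queue=[B,C,F,G] q_used=2 → run B
t=27: queue=[C,F,G] q_used=0 → run C
t=28: queue=[C,F,G] q_used=1 → run C
t=29: queue=[C,F,G] q_used=2 → run C
t=30: queue=[F,G] q_used=0 → run F
t=31: queue=[G] q_used=0 → run G
t=32: queue=[G] q_used=1 → run G
t=33: queue=[G] q_used=2 → run G
t=34: queue=[G] q_used=3 → run G
t=35: (idle)
t=36: (idle)
t=37: (idle)
t=38: (idle)
t=39: (idle)
t=40: (idle)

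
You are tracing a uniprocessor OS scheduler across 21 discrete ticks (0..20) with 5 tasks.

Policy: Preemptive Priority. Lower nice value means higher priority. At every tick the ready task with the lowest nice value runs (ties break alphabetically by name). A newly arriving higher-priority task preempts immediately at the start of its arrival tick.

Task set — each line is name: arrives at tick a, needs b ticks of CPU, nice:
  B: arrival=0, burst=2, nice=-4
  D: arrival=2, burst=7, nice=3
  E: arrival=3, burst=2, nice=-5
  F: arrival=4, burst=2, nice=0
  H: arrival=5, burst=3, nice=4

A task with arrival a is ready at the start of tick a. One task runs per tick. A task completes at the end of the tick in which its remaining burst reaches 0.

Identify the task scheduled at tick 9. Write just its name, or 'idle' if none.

running at tick 9 = D

t=0: ready={B} → run B
t=1: ready={B} → run B
t=2: ready={D} → run D
t=3: ready={D,E} → run E
t=4: ready={D,E,F} → run E
t=5: ready={D,F,H} → run F
t=6: ready={D,F,H} → run F
t=7: ready={D,H} → run D
t=8: ready={D,H} → run D
t=9: ready={D,H} → run D
t=10: ready={D,H} → run D
t=11: ready={D,H} → run D
t=12: ready={D,H} → run D
t=13: ready={H} → run H
t=14: ready={H} → run H
t=15: ready={H} → run H
t=16: (idle)
t=17: (idle)
t=18: (idle)
t=19: (idle)
t=20: (idle)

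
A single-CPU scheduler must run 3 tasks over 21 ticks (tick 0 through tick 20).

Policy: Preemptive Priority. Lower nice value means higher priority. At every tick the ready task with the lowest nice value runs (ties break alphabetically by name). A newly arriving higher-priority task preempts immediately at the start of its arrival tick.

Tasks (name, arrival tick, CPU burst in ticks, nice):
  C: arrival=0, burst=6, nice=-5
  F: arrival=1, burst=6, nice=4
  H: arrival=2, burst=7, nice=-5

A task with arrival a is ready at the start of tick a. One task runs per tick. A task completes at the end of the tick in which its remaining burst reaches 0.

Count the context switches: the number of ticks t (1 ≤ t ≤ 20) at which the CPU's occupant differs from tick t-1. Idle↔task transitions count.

t=0: ready={C} → run C
t=1: ready={C,F} → run C
t=2: ready={C,F,H} → run C
t=3: ready={C,F,H} → run C
t=4: ready={C,F,H} → run C
t=5: ready={C,F,H} → run C
t=6: ready={F,H} → run H
t=7: ready={F,H} → run H
t=8: ready={F,H} → run H
t=9: ready={F,H} → run H
t=10: ready={F,H} → run H
t=11: ready={F,H} → run H
t=12: ready={F,H} → run H
t=13: ready={F} → run F
t=14: ready={F} → run F
t=15: ready={F} → run F
t=16: ready={F} → run F
t=17: ready={F} → run F
t=18: ready={F} → run F
t=19: (idle)
t=20: (idle)

context switches = 3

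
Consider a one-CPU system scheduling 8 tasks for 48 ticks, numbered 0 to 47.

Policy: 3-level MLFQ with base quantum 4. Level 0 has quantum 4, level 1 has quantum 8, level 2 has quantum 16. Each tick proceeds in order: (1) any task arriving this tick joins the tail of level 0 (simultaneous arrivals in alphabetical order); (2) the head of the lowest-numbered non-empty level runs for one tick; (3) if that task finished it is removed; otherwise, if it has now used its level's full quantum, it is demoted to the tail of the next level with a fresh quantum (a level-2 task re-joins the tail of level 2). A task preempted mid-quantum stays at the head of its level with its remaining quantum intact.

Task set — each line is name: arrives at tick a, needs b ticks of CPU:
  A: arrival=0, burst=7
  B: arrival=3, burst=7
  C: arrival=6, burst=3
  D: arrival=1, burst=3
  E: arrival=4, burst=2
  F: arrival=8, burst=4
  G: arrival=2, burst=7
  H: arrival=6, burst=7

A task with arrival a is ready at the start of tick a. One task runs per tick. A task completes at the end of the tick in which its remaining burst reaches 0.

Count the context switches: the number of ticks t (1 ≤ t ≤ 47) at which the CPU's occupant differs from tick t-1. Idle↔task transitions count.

t=0: L0/L1/L2 = A/-/- → run A
t=1: L0/L1/L2 = AD/-/- → run A
t=2: L0/L1/L2 = ADG/-/- → run A
t=3: L0/L1/L2 = ADGB/-/- → run A
t=4: L0/L1/L2 = DGBE/A/- → run D
t=5: L0/L1/L2 = DGBE/A/- → run D
t=6: L0/L1/L2 = DGBECH/A/- → run D
t=7: L0/L1/L2 = GBECH/A/- → run G
t=8: L0/L1/L2 = GBECHF/A/- → run G
t=9: L0/L1/L2 = GBECHF/A/- → run G
t=10: L0/L1/L2 = GBECHF/A/- → run G
t=11: L0/L1/L2 = BECHF/AG/- → run B
t=12: L0/L1/L2 = BECHF/AG/- → run B
t=13: L0/L1/L2 = BECHF/AG/- → run B
t=14: L0/L1/L2 = BECHF/AG/- → run B
t=15: L0/L1/L2 = ECHF/AGB/- → run E
t=16: L0/L1/L2 = ECHF/AGB/- → run E
t=17: L0/L1/L2 = CHF/AGB/- → run C
t=18: L0/L1/L2 = CHF/AGB/- → run C
t=19: L0/L1/L2 = CHF/AGB/- → run C
t=20: L0/L1/L2 = HF/AGB/- → run H
t=21: L0/L1/L2 = HF/AGB/- → run H
t=22: L0/L1/L2 = HF/AGB/- → run H
t=23: L0/L1/L2 = HF/AGB/- → run H
t=24: L0/L1/L2 = F/AGBH/- → run F
t=25: L0/L1/L2 = F/AGBH/- → run F
t=26: L0/L1/L2 = F/AGBH/- → run F
t=27: L0/L1/L2 = F/AGBH/- → run F
t=28: L0/L1/L2 = -/AGBH/- → run A
t=29: L0/L1/L2 = -/AGBH/- → run A
t=30: L0/L1/L2 = -/AGBH/- → run A
t=31: L0/L1/L2 = -/GBH/- → run G
t=32: L0/L1/L2 = -/GBH/- → run G
t=33: L0/L1/L2 = -/GBH/- → run G
t=34: L0/L1/L2 = -/BH/- → run B
t=35: L0/L1/L2 = -/BH/- → run B
t=36: L0/L1/L2 = -/BH/- → run B
t=37: L0/L1/L2 = -/H/- → run H
t=38: L0/L1/L2 = -/H/- → run H
t=39: L0/L1/L2 = -/H/- → run H
t=40: (idle)
t=41: (idle)
t=42: (idle)
t=43: (idle)
t=44: (idle)
t=45: (idle)
t=46: (idle)
t=47: (idle)

context switches = 12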